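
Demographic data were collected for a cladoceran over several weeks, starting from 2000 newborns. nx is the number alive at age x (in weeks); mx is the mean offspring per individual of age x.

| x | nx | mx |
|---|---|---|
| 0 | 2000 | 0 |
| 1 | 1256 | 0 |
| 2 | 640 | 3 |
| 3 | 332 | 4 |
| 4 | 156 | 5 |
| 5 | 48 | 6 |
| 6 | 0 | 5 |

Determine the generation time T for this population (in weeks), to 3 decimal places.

lx = nx/n0 = nx/2000: 1, 0.628, 0.32, 0.166, 0.078, 0.024, 0
lx·mx: 0, 0, 0.96, 0.664, 0.39, 0.144, 0 → R0 = 2.158
x·lx·mx: 0, 0, 1.92, 1.992, 1.56, 0.72, 0 → Σ = 6.192
T = 6.192 / 2.158 = 2.869323… → 2.869

2.869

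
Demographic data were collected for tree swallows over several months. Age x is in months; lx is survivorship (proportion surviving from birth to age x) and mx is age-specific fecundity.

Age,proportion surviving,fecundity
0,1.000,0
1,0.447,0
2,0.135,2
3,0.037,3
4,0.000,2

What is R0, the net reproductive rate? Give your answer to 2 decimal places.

0.38

lx·mx by age: 0, 0, 0.27, 0.111, 0
R0 = Σ lx·mx = 0.381 → 0.38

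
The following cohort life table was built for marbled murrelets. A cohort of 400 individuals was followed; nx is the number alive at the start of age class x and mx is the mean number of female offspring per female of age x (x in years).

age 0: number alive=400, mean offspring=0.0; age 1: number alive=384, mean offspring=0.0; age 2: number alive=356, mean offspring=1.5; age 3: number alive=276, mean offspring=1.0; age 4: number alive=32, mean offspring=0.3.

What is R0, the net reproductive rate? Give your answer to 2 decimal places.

lx = nx/n0 = nx/400: 1, 0.96, 0.89, 0.69, 0.08
lx·mx by age: 0, 0, 1.335, 0.69, 0.024
R0 = Σ lx·mx = 2.049 → 2.05

2.05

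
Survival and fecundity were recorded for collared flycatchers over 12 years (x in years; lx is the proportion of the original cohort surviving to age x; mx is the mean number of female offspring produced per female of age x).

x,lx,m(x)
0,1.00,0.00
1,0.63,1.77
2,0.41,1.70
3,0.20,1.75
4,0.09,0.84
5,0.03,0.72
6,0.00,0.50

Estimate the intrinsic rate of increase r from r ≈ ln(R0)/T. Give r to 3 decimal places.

R0 = Σ lx·mx = 0 + 1.1151 + 0.697 + 0.35 + 0.0756 + 0.0216 + 0 = 2.2593
Σ x·lx·mx = 3.9695; T = 3.9695/2.2593 = 1.75696…
r ≈ ln(R0)/T = ln(2.2593)/1.75696… = 0.4639… → 0.464

0.464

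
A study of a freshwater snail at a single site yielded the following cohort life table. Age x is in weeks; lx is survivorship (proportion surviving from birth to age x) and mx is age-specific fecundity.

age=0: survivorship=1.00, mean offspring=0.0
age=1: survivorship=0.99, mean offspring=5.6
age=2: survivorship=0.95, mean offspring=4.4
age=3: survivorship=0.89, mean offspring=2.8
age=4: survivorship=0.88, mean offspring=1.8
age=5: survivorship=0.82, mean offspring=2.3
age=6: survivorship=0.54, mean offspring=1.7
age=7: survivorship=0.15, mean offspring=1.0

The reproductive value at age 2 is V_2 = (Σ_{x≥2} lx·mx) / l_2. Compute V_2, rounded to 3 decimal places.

11.800

lx·mx for x ≥ 2: 4.18, 2.492, 1.584, 1.886, 0.918, 0.15 → sum = 11.21
V_2 = 11.21 / l_2 = 11.21 / 0.95 = 11.8 → 11.800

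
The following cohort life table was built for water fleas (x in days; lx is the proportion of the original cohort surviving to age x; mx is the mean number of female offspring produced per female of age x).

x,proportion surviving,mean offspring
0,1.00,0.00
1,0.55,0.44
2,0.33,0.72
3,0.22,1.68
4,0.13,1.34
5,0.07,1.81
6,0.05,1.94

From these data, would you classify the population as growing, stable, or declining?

growing

R0 = Σ lx·mx = 0 + 0.242 + 0.2376 + 0.3696 + 0.1742 + 0.1267 + 0.097 = 1.2471
R0 > 1, so the population is growing.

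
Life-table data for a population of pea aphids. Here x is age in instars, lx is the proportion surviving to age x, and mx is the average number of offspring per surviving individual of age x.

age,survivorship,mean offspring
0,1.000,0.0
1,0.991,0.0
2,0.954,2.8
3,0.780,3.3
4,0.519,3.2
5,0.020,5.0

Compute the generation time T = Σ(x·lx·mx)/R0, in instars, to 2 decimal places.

lx·mx: 0, 0, 2.6712, 2.574, 1.6608, 0.1 → R0 = 7.006
x·lx·mx: 0, 0, 5.3424, 7.722, 6.6432, 0.5 → Σ = 20.2076
T = 20.2076 / 7.006 = 2.884328… → 2.88

2.88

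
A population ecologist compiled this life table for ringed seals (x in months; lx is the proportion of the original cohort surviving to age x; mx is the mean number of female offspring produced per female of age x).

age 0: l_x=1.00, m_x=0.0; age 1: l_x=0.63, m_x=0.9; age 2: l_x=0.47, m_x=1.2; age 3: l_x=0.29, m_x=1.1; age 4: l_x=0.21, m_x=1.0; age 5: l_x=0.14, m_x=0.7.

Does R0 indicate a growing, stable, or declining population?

growing

R0 = Σ lx·mx = 0 + 0.567 + 0.564 + 0.319 + 0.21 + 0.098 = 1.758
R0 > 1, so the population is growing.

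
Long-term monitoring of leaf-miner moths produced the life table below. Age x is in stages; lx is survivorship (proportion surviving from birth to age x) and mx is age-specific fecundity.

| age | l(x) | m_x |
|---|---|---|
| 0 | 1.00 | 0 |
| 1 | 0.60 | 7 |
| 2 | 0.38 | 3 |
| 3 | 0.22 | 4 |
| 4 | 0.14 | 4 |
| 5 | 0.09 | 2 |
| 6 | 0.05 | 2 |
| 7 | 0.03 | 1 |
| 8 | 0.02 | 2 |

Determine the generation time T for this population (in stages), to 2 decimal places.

1.88

lx·mx: 0, 4.2, 1.14, 0.88, 0.56, 0.18, 0.1, 0.03, 0.04 → R0 = 7.13
x·lx·mx: 0, 4.2, 2.28, 2.64, 2.24, 0.9, 0.6, 0.21, 0.32 → Σ = 13.39
T = 13.39 / 7.13 = 1.87798… → 1.88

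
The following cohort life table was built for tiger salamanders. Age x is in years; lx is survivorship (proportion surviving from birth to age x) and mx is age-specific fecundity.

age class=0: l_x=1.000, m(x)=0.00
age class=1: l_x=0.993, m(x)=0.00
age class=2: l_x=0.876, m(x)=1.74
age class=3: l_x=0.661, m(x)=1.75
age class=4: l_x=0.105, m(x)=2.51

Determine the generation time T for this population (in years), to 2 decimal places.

2.57

lx·mx: 0, 0, 1.52424, 1.15675, 0.26355 → R0 = 2.94454
x·lx·mx: 0, 0, 3.04848, 3.47025, 1.0542 → Σ = 7.57293
T = 7.57293 / 2.94454 = 2.571855… → 2.57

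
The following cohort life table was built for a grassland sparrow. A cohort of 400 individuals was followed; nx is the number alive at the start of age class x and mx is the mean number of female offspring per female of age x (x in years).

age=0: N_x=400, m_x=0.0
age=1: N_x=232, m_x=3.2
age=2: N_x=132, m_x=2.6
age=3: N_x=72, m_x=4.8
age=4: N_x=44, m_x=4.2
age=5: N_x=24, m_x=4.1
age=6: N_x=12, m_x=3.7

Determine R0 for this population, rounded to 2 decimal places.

4.40

lx = nx/n0 = nx/400: 1, 0.58, 0.33, 0.18, 0.11, 0.06, 0.03
lx·mx by age: 0, 1.856, 0.858, 0.864, 0.462, 0.246, 0.111
R0 = Σ lx·mx = 4.397 → 4.40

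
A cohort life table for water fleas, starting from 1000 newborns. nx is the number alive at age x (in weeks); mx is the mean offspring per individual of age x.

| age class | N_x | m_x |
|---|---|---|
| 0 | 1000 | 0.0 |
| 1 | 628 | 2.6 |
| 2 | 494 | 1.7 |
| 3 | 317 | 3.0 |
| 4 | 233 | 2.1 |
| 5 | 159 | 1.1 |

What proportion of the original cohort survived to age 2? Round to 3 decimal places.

l_2 = n_2/n_0 = 494/1000 = 0.494 → 0.494

0.494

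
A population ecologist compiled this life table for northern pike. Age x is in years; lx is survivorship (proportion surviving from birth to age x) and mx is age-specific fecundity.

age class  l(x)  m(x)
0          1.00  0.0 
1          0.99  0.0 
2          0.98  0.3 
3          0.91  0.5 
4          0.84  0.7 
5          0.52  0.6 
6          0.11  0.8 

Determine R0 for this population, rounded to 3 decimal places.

1.737

lx·mx by age: 0, 0, 0.294, 0.455, 0.588, 0.312, 0.088
R0 = Σ lx·mx = 1.737 → 1.737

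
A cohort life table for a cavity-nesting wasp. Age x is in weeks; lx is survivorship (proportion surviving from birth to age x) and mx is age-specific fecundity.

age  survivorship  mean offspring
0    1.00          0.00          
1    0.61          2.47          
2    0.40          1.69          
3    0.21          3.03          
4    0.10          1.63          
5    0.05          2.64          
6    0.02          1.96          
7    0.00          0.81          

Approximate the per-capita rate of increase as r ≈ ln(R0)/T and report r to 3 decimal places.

R0 = Σ lx·mx = 0 + 1.5067 + 0.676 + 0.6363 + 0.163 + 0.132 + 0.0392 + 0 = 3.1532
Σ x·lx·mx = 6.3148; T = 6.3148/3.1532 = 2.00266…
r ≈ ln(R0)/T = ln(3.1532)/2.00266… = 0.57345… → 0.573

0.573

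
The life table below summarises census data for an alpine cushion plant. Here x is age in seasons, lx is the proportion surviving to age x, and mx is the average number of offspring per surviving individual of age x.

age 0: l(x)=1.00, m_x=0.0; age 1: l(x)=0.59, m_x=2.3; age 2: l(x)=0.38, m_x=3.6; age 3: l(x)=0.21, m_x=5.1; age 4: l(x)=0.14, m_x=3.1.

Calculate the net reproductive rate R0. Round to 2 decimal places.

4.23

lx·mx by age: 0, 1.357, 1.368, 1.071, 0.434
R0 = Σ lx·mx = 4.23 → 4.23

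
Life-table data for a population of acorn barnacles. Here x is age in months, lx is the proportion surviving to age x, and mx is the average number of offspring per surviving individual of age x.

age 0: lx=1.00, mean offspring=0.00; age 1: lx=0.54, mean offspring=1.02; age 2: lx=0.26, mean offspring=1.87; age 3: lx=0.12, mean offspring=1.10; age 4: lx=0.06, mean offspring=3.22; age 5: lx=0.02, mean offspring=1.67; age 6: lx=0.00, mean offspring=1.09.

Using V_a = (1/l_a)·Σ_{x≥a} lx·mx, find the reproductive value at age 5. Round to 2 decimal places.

lx·mx for x ≥ 5: 0.0334, 0 → sum = 0.0334
V_5 = 0.0334 / l_5 = 0.0334 / 0.02 = 1.67 → 1.67

1.67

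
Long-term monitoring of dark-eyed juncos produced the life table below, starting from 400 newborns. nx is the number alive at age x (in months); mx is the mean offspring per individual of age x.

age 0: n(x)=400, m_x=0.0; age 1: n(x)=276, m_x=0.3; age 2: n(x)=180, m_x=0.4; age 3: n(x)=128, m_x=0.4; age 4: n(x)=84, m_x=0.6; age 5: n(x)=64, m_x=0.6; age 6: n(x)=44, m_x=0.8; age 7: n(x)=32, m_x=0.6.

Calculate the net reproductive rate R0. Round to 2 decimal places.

lx = nx/n0 = nx/400: 1, 0.69, 0.45, 0.32, 0.21, 0.16, 0.11, 0.08
lx·mx by age: 0, 0.207, 0.18, 0.128, 0.126, 0.096, 0.088, 0.048
R0 = Σ lx·mx = 0.873 → 0.87

0.87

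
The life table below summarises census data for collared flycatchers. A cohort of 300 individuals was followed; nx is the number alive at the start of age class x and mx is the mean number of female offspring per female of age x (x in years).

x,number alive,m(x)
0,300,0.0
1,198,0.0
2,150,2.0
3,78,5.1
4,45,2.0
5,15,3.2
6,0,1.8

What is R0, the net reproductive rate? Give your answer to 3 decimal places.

lx = nx/n0 = nx/300: 1, 0.66, 0.5, 0.26, 0.15, 0.05, 0
lx·mx by age: 0, 0, 1, 1.326, 0.3, 0.16, 0
R0 = Σ lx·mx = 2.786 → 2.786

2.786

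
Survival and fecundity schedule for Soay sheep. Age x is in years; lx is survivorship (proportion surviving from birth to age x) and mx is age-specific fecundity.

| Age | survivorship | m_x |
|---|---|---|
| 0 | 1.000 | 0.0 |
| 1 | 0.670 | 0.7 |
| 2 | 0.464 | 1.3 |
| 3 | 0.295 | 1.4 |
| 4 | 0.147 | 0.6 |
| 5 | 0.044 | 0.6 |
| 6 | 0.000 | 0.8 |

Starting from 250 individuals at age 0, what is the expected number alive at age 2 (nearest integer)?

Expected survivors = N0 · l_2 = 250 × 0.464 = 116 → 116

116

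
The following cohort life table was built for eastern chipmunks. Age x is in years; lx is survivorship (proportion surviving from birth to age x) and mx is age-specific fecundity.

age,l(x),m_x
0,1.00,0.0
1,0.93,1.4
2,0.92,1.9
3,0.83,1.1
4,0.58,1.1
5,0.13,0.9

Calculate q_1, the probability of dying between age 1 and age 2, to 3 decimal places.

0.011

q_1 = (l_1 − l_2) / l_1 = (0.93 − 0.92) / 0.93
     = 0.01 / 0.93 = 0.010753… → 0.011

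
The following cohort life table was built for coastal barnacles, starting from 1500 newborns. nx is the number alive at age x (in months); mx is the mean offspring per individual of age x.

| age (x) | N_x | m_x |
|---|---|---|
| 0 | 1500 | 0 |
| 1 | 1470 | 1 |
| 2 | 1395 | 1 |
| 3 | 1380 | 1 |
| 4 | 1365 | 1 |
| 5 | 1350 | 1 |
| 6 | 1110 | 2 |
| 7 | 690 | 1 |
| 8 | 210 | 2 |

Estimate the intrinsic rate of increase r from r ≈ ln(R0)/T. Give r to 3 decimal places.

lx = nx/n0 = nx/1500: 1, 0.98, 0.93, 0.92, 0.91, 0.9, 0.74, 0.46, 0.14
R0 = Σ lx·mx = 0 + 0.98 + 0.93 + 0.92 + 0.91 + 0.9 + 1.48 + 0.46 + 0.28 = 6.86
Σ x·lx·mx = 28.08; T = 28.08/6.86 = 4.09329…
r ≈ ln(R0)/T = ln(6.86)/4.09329… = 0.47045… → 0.470

0.470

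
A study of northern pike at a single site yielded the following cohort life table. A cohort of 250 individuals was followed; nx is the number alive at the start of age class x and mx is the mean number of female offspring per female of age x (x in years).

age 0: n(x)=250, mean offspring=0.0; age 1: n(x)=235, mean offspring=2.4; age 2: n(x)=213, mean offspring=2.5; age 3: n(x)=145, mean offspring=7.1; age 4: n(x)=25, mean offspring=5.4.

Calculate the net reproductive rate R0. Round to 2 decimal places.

lx = nx/n0 = nx/250: 1, 0.94, 0.852, 0.58, 0.1
lx·mx by age: 0, 2.256, 2.13, 4.118, 0.54
R0 = Σ lx·mx = 9.044 → 9.04

9.04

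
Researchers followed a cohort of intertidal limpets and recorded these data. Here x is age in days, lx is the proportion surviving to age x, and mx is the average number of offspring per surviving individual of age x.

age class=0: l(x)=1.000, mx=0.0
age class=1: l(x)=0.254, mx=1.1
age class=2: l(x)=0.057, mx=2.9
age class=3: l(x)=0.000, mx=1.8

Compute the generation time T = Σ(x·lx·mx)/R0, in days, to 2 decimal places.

lx·mx: 0, 0.2794, 0.1653, 0 → R0 = 0.4447
x·lx·mx: 0, 0.2794, 0.3306, 0 → Σ = 0.61
T = 0.61 / 0.4447 = 1.371711… → 1.37

1.37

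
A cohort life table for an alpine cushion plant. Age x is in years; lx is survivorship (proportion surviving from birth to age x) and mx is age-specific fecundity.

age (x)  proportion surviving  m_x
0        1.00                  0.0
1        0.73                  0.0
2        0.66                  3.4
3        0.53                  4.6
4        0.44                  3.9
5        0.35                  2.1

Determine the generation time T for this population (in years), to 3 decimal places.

3.132

lx·mx: 0, 0, 2.244, 2.438, 1.716, 0.735 → R0 = 7.133
x·lx·mx: 0, 0, 4.488, 7.314, 6.864, 3.675 → Σ = 22.341
T = 22.341 / 7.133 = 3.132062… → 3.132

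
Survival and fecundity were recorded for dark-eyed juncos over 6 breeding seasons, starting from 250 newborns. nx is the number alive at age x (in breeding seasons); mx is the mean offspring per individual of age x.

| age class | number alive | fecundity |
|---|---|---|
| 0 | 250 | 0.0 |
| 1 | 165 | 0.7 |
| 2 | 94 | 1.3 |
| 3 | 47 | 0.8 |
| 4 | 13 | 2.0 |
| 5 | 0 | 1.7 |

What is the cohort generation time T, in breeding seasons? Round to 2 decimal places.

1.91

lx = nx/n0 = nx/250: 1, 0.66, 0.376, 0.188, 0.052, 0
lx·mx: 0, 0.462, 0.4888, 0.1504, 0.104, 0 → R0 = 1.2052
x·lx·mx: 0, 0.462, 0.9776, 0.4512, 0.416, 0 → Σ = 2.3068
T = 2.3068 / 1.2052 = 1.914039… → 1.91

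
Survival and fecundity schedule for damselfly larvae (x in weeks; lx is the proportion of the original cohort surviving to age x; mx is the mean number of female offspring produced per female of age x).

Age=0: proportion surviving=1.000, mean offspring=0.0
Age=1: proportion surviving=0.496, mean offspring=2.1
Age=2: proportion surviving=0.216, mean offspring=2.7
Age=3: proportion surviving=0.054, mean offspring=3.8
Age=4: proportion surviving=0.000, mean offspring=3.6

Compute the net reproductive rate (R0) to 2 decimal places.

lx·mx by age: 0, 1.0416, 0.5832, 0.2052, 0
R0 = Σ lx·mx = 1.83 → 1.83

1.83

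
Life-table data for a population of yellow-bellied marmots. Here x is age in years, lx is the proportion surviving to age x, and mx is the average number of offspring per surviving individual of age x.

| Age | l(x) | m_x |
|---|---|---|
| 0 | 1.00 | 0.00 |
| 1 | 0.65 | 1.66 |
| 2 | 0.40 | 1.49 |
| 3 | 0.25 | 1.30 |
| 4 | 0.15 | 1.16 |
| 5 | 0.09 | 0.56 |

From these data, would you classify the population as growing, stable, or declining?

R0 = Σ lx·mx = 0 + 1.079 + 0.596 + 0.325 + 0.174 + 0.0504 = 2.2244
R0 > 1, so the population is growing.

growing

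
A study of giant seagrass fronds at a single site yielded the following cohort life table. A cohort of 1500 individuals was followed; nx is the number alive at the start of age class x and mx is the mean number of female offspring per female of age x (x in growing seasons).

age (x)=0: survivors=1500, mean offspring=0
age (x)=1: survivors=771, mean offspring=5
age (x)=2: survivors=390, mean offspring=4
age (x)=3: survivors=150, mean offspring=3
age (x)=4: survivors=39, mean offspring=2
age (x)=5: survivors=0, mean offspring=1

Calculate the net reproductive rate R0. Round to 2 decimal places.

3.96

lx = nx/n0 = nx/1500: 1, 0.514, 0.26, 0.1, 0.026, 0
lx·mx by age: 0, 2.57, 1.04, 0.3, 0.052, 0
R0 = Σ lx·mx = 3.962 → 3.96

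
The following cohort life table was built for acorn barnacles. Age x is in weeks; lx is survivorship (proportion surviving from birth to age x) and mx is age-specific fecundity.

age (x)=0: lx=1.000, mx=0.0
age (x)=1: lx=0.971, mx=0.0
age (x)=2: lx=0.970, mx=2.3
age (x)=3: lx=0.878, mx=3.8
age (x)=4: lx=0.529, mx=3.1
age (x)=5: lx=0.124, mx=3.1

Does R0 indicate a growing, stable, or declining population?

R0 = Σ lx·mx = 0 + 0 + 2.231 + 3.3364 + 1.6399 + 0.3844 = 7.5917
R0 > 1, so the population is growing.

growing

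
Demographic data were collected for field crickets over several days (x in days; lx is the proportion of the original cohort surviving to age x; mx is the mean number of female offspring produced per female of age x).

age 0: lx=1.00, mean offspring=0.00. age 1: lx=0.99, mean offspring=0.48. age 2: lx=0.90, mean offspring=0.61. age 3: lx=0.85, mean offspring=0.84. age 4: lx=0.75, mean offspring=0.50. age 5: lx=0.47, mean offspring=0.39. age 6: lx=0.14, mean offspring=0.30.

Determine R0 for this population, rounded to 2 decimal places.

lx·mx by age: 0, 0.4752, 0.549, 0.714, 0.375, 0.1833, 0.042
R0 = Σ lx·mx = 2.3385 → 2.34

2.34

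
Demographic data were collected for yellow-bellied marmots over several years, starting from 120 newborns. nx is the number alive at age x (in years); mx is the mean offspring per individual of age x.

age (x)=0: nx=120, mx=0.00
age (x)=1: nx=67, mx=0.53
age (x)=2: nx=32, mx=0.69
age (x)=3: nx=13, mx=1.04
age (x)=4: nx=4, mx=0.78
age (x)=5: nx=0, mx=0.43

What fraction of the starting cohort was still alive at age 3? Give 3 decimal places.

0.108

l_3 = n_3/n_0 = 13/120 = 0.108333… → 0.108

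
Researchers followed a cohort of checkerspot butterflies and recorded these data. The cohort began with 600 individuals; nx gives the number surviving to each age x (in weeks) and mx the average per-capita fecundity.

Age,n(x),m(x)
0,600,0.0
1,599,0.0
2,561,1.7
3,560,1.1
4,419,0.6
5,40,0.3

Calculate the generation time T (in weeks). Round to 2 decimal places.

lx = nx/n0 = nx/600: 1, 0.99833…, 0.935, 0.93333…, 0.69833…, 0.06667…
lx·mx: 0, 0, 1.5895, 1.026667…, 0.419…, 0.02… → R0 = 3.055167…
x·lx·mx: 0, 0, 3.179, 3.08…, 1.676…, 0.1… → Σ = 8.035…
T = 8.035… / 3.055167… = 2.629971… → 2.63

2.63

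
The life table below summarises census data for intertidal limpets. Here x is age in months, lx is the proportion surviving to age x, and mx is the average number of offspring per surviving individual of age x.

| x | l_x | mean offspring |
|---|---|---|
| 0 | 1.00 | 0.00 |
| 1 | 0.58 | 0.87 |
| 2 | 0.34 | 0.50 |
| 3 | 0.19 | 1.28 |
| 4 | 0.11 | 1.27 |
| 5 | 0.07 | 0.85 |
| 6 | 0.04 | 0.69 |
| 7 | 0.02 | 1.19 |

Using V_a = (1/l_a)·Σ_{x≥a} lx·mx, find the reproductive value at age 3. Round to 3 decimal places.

2.599

lx·mx for x ≥ 3: 0.2432, 0.1397, 0.0595, 0.0276, 0.0238 → sum = 0.4938
V_3 = 0.4938 / l_3 = 0.4938 / 0.19 = 2.598947… → 2.599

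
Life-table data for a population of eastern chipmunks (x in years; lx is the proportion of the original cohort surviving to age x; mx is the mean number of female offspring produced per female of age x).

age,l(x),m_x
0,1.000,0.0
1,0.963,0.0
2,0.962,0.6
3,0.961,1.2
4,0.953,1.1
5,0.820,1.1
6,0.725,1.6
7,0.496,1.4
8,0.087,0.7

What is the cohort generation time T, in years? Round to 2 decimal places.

lx·mx: 0, 0, 0.5772, 1.1532, 1.0483, 0.902, 1.16, 0.6944, 0.0609 → R0 = 5.596
x·lx·mx: 0, 0, 1.1544, 3.4596, 4.1932, 4.51, 6.96, 4.8608, 0.4872 → Σ = 25.6252
T = 25.6252 / 5.596 = 4.579199… → 4.58

4.58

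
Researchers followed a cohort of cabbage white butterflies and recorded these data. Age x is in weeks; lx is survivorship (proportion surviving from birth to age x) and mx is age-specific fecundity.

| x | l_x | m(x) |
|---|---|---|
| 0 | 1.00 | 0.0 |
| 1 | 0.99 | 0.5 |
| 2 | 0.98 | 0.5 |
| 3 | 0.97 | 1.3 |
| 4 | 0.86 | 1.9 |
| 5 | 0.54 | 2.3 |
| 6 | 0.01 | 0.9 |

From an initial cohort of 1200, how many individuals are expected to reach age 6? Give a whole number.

12

Expected survivors = N0 · l_6 = 1200 × 0.01 = 12 → 12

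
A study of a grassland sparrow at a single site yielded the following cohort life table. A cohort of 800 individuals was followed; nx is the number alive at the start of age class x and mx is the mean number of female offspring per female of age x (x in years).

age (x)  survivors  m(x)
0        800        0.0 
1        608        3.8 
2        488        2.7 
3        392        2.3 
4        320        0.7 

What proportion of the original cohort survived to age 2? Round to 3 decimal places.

l_2 = n_2/n_0 = 488/800 = 0.61 → 0.610

0.610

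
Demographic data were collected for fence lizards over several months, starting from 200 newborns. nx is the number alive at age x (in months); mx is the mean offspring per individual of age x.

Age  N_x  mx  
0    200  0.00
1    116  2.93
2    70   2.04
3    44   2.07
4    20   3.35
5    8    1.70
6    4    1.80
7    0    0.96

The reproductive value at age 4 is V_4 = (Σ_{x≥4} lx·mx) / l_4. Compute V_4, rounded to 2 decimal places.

lx = nx/n0 = nx/200: 1, 0.58, 0.35, 0.22, 0.1, 0.04, 0.02, 0
lx·mx for x ≥ 4: 0.335, 0.068, 0.036, 0 → sum = 0.439
V_4 = 0.439 / l_4 = 0.439 / 0.1 = 4.39 → 4.39

4.39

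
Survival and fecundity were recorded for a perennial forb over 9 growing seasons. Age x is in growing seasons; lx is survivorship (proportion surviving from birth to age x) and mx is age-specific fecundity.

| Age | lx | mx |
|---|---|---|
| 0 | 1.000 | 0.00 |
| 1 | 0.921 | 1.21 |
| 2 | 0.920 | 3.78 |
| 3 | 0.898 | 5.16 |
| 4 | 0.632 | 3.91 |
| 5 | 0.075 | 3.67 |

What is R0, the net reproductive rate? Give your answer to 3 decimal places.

11.972

lx·mx by age: 0, 1.11441, 3.4776, 4.63368, 2.47112, 0.27525
R0 = Σ lx·mx = 11.97206 → 11.972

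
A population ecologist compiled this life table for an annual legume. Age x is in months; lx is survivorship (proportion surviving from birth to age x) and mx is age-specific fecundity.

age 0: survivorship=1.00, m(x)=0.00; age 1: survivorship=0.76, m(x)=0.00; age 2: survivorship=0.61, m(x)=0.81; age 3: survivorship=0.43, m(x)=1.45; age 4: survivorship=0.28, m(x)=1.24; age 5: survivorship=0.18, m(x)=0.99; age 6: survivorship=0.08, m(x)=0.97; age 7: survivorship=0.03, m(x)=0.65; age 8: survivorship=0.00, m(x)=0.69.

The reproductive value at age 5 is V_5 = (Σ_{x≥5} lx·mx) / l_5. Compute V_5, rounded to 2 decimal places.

lx·mx for x ≥ 5: 0.1782, 0.0776, 0.0195, 0 → sum = 0.2753
V_5 = 0.2753 / l_5 = 0.2753 / 0.18 = 1.529444… → 1.53

1.53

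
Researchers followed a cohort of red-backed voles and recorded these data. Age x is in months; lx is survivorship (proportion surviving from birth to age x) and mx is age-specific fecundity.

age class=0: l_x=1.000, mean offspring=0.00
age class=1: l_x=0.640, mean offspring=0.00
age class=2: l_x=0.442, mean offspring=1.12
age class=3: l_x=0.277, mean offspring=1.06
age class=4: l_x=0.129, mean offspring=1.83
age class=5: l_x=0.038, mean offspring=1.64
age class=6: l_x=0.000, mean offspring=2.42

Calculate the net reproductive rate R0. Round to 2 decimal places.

1.09

lx·mx by age: 0, 0, 0.49504, 0.29362, 0.23607, 0.06232, 0
R0 = Σ lx·mx = 1.08705 → 1.09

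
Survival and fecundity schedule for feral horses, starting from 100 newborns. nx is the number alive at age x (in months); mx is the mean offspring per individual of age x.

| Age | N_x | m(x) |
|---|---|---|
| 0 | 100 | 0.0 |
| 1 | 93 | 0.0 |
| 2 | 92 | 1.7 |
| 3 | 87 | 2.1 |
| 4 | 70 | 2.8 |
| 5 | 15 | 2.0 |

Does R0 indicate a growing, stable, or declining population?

growing

lx = nx/n0 = nx/100: 1, 0.93, 0.92, 0.87, 0.7, 0.15
R0 = Σ lx·mx = 0 + 0 + 1.564 + 1.827 + 1.96 + 0.3 = 5.651
R0 > 1, so the population is growing.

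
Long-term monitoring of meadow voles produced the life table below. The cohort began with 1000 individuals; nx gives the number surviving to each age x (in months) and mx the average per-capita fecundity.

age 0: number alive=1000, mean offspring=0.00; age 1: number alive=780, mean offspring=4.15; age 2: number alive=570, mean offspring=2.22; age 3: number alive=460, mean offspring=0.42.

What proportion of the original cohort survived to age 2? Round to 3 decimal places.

l_2 = n_2/n_0 = 570/1000 = 0.57 → 0.570

0.570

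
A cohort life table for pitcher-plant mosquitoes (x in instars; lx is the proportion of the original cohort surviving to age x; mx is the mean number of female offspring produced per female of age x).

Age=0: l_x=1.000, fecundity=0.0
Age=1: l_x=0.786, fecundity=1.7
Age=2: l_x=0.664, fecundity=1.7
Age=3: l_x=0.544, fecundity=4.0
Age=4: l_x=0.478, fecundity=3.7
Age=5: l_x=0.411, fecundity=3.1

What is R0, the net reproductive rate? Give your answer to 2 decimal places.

7.68

lx·mx by age: 0, 1.3362, 1.1288, 2.176, 1.7686, 1.2741
R0 = Σ lx·mx = 7.6837 → 7.68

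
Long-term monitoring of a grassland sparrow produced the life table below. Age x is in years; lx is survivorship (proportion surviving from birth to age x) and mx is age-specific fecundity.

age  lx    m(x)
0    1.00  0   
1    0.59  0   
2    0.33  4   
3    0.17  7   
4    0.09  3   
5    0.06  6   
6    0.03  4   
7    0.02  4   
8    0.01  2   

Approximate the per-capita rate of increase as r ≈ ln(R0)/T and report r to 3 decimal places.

R0 = Σ lx·mx = 0 + 0 + 1.32 + 1.19 + 0.27 + 0.36 + 0.12 + 0.08 + 0.02 = 3.36
Σ x·lx·mx = 10.53; T = 10.53/3.36 = 3.13393…
r ≈ ln(R0)/T = ln(3.36)/3.13393… = 0.38672… → 0.387

0.387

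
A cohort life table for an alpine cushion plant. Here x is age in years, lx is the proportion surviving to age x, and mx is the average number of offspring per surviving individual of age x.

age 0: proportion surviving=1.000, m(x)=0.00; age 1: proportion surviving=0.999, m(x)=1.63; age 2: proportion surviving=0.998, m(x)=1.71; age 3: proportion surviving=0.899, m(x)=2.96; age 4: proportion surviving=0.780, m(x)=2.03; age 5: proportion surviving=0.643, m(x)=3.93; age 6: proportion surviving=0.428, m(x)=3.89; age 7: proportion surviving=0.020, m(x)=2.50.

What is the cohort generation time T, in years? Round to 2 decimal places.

3.58

lx·mx: 0, 1.62837, 1.70658, 2.66104, 1.5834, 2.52699, 1.66492, 0.05 → R0 = 11.8213
x·lx·mx: 0, 1.62837, 3.41316, 7.98312, 6.3336, 12.63495, 9.98952, 0.35 → Σ = 42.33272
T = 42.33272 / 11.8213 = 3.581055… → 3.58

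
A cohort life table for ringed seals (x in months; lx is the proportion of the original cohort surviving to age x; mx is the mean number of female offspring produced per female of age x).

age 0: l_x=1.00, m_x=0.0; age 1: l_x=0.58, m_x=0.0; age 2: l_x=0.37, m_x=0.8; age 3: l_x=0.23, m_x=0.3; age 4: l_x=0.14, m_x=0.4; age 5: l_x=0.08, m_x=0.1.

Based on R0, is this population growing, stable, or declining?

declining

R0 = Σ lx·mx = 0 + 0 + 0.296 + 0.069 + 0.056 + 0.008 = 0.429
R0 < 1, so the population is declining.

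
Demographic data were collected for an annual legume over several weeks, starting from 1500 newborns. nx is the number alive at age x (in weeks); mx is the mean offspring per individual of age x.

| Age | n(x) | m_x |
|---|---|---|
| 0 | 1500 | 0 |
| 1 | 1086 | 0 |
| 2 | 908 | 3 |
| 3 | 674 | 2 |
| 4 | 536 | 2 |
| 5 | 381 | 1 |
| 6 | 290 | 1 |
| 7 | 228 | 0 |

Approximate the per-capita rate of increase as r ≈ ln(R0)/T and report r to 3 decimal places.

0.452

lx = nx/n0 = nx/1500: 1, 0.724, 0.60533…, 0.44933…, 0.35733…, 0.254, 0.19333…, 0.152
R0 = Σ lx·mx = 0 + 0 + 1.816… + 0.89867… + 0.71467… + 0.254 + 0.19333… + 0 = 3.876667…
Σ x·lx·mx = 11.616667…; T = 11.616667…/3.876667… = 2.99656…
r ≈ ln(R0)/T = ln(3.876667…)/2.99656… = 0.45218… → 0.452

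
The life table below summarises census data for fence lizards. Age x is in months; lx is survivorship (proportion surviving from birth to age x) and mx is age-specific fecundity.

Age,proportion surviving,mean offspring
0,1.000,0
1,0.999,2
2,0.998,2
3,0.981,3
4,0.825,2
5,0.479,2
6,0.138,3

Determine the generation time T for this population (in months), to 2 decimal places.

lx·mx: 0, 1.998, 1.996, 2.943, 1.65, 0.958, 0.414 → R0 = 9.959
x·lx·mx: 0, 1.998, 3.992, 8.829, 6.6, 4.79, 2.484 → Σ = 28.693
T = 28.693 / 9.959 = 2.881113… → 2.88

2.88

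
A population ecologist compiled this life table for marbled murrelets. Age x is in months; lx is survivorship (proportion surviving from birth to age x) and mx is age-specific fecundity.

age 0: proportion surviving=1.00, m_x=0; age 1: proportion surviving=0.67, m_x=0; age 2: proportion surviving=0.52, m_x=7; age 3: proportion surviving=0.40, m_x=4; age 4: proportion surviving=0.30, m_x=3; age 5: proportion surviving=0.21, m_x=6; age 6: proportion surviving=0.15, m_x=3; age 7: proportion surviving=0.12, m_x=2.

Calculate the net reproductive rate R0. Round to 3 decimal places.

lx·mx by age: 0, 0, 3.64, 1.6, 0.9, 1.26, 0.45, 0.24
R0 = Σ lx·mx = 8.09 → 8.090

8.090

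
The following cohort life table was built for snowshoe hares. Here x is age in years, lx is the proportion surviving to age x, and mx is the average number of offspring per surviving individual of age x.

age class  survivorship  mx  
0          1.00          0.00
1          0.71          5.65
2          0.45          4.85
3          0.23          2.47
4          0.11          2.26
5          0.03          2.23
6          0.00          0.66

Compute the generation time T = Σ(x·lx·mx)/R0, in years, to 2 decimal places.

lx·mx: 0, 4.0115, 2.1825, 0.5681, 0.2486, 0.0669, 0 → R0 = 7.0776
x·lx·mx: 0, 4.0115, 4.365, 1.7043, 0.9944, 0.3345, 0 → Σ = 11.4097
T = 11.4097 / 7.0776 = 1.612086… → 1.61

1.61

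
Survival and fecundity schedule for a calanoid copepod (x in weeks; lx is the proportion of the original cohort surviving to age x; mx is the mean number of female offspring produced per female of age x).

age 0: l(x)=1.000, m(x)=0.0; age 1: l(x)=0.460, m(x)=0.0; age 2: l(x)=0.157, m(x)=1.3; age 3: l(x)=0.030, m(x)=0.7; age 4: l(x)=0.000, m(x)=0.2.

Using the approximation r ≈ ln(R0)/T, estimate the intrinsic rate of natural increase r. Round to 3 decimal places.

R0 = Σ lx·mx = 0 + 0 + 0.2041 + 0.021 + 0 = 0.2251
Σ x·lx·mx = 0.4712; T = 0.4712/0.2251 = 2.09329…
r ≈ ln(R0)/T = ln(0.2251)/2.09329… = -0.71238… → -0.712

-0.712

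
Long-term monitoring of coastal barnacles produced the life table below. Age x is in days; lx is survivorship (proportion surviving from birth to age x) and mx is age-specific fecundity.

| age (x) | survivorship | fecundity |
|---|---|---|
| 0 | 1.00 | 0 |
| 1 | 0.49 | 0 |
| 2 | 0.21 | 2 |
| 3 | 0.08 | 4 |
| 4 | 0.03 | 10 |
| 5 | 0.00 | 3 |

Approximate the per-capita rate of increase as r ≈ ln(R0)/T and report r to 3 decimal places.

R0 = Σ lx·mx = 0 + 0 + 0.42 + 0.32 + 0.3 + 0 = 1.04
Σ x·lx·mx = 3; T = 3/1.04 = 2.88462…
r ≈ ln(R0)/T = ln(1.04)/2.88462… = 0.0136… → 0.014

0.014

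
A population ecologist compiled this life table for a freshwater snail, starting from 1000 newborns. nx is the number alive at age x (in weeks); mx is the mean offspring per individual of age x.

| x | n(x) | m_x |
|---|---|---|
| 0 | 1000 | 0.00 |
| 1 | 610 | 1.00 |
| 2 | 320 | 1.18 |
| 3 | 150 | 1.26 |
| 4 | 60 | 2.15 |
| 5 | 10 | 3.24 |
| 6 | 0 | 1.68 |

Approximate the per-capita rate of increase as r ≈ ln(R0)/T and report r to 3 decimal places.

0.149

lx = nx/n0 = nx/1000: 1, 0.61, 0.32, 0.15, 0.06, 0.01, 0
R0 = Σ lx·mx = 0 + 0.61 + 0.3776 + 0.189 + 0.129 + 0.0324 + 0 = 1.338
Σ x·lx·mx = 2.6102; T = 2.6102/1.338 = 1.95082…
r ≈ ln(R0)/T = ln(1.338)/1.95082… = 0.14926… → 0.149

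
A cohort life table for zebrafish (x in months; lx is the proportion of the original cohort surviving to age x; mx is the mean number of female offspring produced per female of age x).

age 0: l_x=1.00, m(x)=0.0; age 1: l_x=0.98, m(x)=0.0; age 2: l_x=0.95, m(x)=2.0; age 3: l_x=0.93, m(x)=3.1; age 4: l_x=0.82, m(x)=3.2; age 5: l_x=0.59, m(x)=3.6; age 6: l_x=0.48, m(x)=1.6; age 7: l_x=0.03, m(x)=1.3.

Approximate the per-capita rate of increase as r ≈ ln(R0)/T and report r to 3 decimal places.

0.628

R0 = Σ lx·mx = 0 + 0 + 1.9 + 2.883 + 2.624 + 2.124 + 0.768 + 0.039 = 10.338
Σ x·lx·mx = 38.446; T = 38.446/10.338 = 3.7189…
r ≈ ln(R0)/T = ln(10.338)/3.7189… = 0.6281… → 0.628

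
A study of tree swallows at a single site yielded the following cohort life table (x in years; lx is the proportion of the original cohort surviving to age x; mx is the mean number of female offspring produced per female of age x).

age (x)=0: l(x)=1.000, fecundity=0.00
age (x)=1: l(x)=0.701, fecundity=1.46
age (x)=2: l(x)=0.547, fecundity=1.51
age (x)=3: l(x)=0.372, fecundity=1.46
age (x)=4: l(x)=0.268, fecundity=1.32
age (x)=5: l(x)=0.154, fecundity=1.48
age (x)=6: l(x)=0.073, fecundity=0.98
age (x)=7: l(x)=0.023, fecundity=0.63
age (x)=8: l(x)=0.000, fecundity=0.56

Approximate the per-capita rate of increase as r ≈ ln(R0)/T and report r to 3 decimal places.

0.463

R0 = Σ lx·mx = 0 + 1.02346 + 0.82597 + 0.54312 + 0.35376 + 0.22792 + 0.07154 + 0.01449 + 0 = 3.06026
Σ x·lx·mx = 7.39007; T = 7.39007/3.06026 = 2.41485…
r ≈ ln(R0)/T = ln(3.06026)/2.41485… = 0.46318… → 0.463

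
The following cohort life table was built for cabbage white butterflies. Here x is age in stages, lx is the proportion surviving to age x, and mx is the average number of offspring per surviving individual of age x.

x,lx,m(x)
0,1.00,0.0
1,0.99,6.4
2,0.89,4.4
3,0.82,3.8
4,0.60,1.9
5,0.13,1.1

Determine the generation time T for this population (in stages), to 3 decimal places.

lx·mx: 0, 6.336, 3.916, 3.116, 1.14, 0.143 → R0 = 14.651
x·lx·mx: 0, 6.336, 7.832, 9.348, 4.56, 0.715 → Σ = 28.791
T = 28.791 / 14.651 = 1.965122… → 1.965

1.965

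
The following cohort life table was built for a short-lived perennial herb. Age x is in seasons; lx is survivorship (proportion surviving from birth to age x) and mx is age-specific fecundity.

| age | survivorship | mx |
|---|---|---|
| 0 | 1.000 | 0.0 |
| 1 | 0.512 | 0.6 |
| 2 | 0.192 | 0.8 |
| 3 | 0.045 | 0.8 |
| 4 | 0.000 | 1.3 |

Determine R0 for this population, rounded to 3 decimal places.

0.497

lx·mx by age: 0, 0.3072, 0.1536, 0.036, 0
R0 = Σ lx·mx = 0.4968 → 0.497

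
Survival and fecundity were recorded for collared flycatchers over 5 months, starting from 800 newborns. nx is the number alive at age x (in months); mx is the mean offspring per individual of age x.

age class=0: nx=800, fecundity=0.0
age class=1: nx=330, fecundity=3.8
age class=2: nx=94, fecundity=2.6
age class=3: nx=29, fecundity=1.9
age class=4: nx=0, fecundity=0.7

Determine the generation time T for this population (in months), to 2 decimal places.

1.23

lx = nx/n0 = nx/800: 1, 0.4125, 0.1175, 0.03625, 0
lx·mx: 0, 1.5675, 0.3055, 0.068875, 0 → R0 = 1.941875
x·lx·mx: 0, 1.5675, 0.611, 0.206625, 0 → Σ = 2.385125
T = 2.385125 / 1.941875 = 1.228259… → 1.23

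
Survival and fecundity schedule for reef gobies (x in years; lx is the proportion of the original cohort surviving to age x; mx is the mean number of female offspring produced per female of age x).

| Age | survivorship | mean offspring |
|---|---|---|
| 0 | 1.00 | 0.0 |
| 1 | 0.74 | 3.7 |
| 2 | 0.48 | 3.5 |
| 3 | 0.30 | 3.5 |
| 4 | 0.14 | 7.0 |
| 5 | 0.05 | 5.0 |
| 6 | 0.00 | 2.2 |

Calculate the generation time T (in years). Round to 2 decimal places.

2.15

lx·mx: 0, 2.738, 1.68, 1.05, 0.98, 0.25, 0 → R0 = 6.698
x·lx·mx: 0, 2.738, 3.36, 3.15, 3.92, 1.25, 0 → Σ = 14.418
T = 14.418 / 6.698 = 2.152583… → 2.15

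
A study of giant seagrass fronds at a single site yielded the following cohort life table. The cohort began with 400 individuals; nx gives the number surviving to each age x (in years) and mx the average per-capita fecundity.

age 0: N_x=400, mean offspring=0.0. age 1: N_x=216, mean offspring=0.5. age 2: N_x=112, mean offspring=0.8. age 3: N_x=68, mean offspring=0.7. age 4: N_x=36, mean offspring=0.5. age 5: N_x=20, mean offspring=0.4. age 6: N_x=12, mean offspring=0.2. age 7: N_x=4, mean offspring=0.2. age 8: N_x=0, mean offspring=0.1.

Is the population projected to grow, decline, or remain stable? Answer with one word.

declining

lx = nx/n0 = nx/400: 1, 0.54, 0.28, 0.17, 0.09, 0.05, 0.03, 0.01, 0
R0 = Σ lx·mx = 0 + 0.27 + 0.224 + 0.119 + 0.045 + 0.02 + 0.006 + 0.002 + 0 = 0.686
R0 < 1, so the population is declining.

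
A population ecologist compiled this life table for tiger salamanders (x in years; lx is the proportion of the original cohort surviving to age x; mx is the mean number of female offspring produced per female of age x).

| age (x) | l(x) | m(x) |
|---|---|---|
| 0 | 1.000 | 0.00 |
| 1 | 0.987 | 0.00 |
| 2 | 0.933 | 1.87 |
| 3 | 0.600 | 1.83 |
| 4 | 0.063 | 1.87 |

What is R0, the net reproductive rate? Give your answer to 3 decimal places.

lx·mx by age: 0, 0, 1.74471, 1.098, 0.11781
R0 = Σ lx·mx = 2.96052 → 2.961

2.961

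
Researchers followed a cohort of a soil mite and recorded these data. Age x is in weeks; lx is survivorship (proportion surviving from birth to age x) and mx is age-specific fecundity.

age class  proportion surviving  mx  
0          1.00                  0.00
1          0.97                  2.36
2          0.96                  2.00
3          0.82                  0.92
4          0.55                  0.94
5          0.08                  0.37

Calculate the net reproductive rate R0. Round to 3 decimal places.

lx·mx by age: 0, 2.2892, 1.92, 0.7544, 0.517, 0.0296
R0 = Σ lx·mx = 5.5102 → 5.510

5.510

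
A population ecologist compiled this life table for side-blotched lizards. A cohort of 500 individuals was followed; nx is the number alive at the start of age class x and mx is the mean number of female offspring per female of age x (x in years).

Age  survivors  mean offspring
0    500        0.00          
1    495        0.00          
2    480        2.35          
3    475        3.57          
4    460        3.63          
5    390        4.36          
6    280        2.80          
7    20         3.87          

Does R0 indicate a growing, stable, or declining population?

growing

lx = nx/n0 = nx/500: 1, 0.99, 0.96, 0.95, 0.92, 0.78, 0.56, 0.04
R0 = Σ lx·mx = 0 + 0 + 2.256 + 3.3915 + 3.3396 + 3.4008 + 1.568 + 0.1548 = 14.1107
R0 > 1, so the population is growing.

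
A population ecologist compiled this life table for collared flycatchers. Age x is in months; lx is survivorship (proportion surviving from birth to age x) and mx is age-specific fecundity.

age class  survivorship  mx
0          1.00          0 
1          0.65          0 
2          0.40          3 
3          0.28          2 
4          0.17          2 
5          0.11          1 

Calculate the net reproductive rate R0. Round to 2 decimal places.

lx·mx by age: 0, 0, 1.2, 0.56, 0.34, 0.11
R0 = Σ lx·mx = 2.21 → 2.21

2.21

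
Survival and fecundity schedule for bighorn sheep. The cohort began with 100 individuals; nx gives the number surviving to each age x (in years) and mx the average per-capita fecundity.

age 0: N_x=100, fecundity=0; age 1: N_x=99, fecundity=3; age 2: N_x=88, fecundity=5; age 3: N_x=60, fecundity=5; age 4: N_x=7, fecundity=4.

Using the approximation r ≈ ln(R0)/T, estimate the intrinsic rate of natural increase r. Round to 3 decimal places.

lx = nx/n0 = nx/100: 1, 0.99, 0.88, 0.6, 0.07
R0 = Σ lx·mx = 0 + 2.97 + 4.4 + 3 + 0.28 = 10.65
Σ x·lx·mx = 21.89; T = 21.89/10.65 = 2.0554…
r ≈ ln(R0)/T = ln(10.65)/2.0554… = 1.1509… → 1.151

1.151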